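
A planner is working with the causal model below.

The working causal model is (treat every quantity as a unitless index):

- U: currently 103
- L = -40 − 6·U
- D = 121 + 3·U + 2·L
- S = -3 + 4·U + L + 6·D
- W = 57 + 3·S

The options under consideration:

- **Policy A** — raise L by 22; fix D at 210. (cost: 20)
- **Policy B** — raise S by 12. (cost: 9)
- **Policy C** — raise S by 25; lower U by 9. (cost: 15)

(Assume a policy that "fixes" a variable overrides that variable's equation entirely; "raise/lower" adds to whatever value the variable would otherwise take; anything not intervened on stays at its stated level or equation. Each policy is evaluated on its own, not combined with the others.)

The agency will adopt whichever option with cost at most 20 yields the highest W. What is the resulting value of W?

3156

Policy A (L + 22, D := 210):
  U = 103
  L = -40 − 6·103 (+22 from intervention) = -636
  D = 210
  S = -3 + 4·103 + (-636) + 6·210 = 1033
  W = 57 + 3·1033 = 3156
Policy B (S + 12):
  U = 103
  L = -40 − 6·103 = -658
  D = 121 + 3·103 + 2·(-658) = -886
  S = -3 + 4·103 + (-658) + 6·(-886) (+12 from intervention) = -5553
  W = 57 + 3·(-5553) = -16602
Policy C (S + 25, U − 9):
  U = 103 − 9 = 94
  L = -40 − 6·94 = -604
  D = 121 + 3·94 + 2·(-604) = -805
  S = -3 + 4·94 + (-604) + 6·(-805) (+25 from intervention) = -5036
  W = 57 + 3·(-5036) = -15051
Comparing — Policy A: W=3156, Policy B: W=-16602, Policy C: W=-15051. Highest is 3156 (Policy A).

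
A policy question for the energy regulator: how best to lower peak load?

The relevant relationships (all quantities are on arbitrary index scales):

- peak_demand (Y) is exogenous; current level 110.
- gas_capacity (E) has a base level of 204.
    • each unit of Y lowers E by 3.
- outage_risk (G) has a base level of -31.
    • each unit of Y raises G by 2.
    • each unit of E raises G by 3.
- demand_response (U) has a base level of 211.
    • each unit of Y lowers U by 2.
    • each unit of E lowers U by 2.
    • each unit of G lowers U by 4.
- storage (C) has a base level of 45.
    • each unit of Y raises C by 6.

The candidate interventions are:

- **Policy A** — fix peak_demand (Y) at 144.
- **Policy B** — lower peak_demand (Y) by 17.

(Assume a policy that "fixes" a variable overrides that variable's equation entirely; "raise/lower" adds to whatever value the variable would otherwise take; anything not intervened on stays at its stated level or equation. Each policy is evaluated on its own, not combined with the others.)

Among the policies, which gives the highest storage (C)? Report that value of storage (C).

Policy A (Y := 144):
  Y = 144
  C = 45 + 6·144 = 909
Policy B (Y − 17):
  Y = 110 − 17 = 93
  C = 45 + 6·93 = 603
Comparing — Policy A: C=909, Policy B: C=603. Highest is 909 (Policy A).

909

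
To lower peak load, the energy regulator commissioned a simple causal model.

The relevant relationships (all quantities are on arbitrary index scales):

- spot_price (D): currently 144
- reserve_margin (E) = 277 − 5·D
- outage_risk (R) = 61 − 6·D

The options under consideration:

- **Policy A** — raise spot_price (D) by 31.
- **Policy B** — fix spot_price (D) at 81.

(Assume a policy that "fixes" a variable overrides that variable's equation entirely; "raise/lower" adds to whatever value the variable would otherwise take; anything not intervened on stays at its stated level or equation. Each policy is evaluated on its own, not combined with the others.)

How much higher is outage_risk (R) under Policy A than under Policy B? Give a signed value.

-564

Policy A (D + 31):
  D = 144 + 31 = 175
  R = 61 − 6·175 = -989
Policy B (D := 81):
  D = 81
  R = 61 − 6·81 = -425
R: -989 − (-425) = -564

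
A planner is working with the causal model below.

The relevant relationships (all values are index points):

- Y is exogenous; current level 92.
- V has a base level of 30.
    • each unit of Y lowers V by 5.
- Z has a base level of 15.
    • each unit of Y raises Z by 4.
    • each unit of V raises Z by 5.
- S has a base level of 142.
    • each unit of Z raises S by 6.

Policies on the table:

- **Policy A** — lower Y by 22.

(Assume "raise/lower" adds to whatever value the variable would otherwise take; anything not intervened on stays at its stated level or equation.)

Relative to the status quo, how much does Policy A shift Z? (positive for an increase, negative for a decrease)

462

Baseline:
  Y = 92
  V = 30 − 5·92 = -430
  Z = 15 + 4·92 + 5·(-430) = -1767
Policy A (Y − 22):
  Y = 92 − 22 = 70
  V = 30 − 5·70 = -320
  Z = 15 + 4·70 + 5·(-320) = -1305
Change in Z: -1305 − (-1767) = 462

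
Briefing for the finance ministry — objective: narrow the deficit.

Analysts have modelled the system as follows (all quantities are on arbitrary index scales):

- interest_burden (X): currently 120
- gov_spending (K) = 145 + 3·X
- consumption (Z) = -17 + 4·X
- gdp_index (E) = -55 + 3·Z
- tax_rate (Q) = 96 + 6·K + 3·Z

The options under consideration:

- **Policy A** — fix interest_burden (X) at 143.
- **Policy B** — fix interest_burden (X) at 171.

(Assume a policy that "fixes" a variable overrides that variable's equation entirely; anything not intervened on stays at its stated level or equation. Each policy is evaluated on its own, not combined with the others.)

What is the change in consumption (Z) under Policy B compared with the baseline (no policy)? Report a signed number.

Baseline:
  X = 120
  Z = -17 + 4·120 = 463
Policy B (X := 171):
  X = 171
  Z = -17 + 4·171 = 667
Change in Z: 667 − 463 = 204

204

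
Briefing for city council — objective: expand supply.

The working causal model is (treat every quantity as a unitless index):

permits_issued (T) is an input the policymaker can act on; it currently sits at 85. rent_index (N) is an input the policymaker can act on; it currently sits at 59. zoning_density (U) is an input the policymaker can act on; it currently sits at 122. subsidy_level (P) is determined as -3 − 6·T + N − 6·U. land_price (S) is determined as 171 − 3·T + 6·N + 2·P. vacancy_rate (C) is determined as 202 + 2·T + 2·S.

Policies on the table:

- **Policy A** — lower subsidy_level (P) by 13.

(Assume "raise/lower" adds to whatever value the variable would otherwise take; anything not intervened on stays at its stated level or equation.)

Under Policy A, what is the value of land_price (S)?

-2128

Policy A (P − 13):
  T = 85
  N = 59
  U = 122
  P = -3 − 6·85 + 59 − 6·122 (−13 from intervention) = -1199
  S = 171 − 3·85 + 6·59 + 2·(-1199) = -2128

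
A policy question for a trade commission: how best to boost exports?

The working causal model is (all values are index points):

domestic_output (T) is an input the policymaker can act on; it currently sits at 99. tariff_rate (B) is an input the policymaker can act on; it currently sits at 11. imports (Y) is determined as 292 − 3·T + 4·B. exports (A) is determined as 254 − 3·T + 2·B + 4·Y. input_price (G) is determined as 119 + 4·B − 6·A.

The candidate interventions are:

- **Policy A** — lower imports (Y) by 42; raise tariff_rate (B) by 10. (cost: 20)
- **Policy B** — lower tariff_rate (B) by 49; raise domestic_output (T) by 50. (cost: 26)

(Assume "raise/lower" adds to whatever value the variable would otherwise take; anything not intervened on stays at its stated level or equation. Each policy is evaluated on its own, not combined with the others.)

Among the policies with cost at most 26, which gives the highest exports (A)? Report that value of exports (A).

Policy A (Y − 42, B + 10):
  T = 99
  B = 11 + 10 = 21
  Y = 292 − 3·99 + 4·21 (−42 from intervention) = 37
  A = 254 − 3·99 + 2·21 + 4·37 = 147
Policy B (B − 49, T + 50):
  T = 99 + 50 = 149
  B = 11 − 49 = -38
  Y = 292 − 3·149 + 4·(-38) = -307
  A = 254 − 3·149 + 2·(-38) + 4·(-307) = -1497
Comparing — Policy A: A=147, Policy B: A=-1497. Highest is 147 (Policy A).

147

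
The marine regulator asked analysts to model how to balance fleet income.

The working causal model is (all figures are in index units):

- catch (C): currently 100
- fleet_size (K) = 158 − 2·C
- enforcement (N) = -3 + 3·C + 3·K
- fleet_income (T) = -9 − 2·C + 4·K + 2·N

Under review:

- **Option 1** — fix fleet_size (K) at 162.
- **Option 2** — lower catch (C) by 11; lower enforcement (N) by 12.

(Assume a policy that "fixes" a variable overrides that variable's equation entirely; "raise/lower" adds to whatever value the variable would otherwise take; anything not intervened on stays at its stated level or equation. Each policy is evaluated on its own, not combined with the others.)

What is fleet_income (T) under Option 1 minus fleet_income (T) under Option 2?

Option 1 (K := 162):
  C = 100
  K = 162
  N = -3 + 3·100 + 3·162 = 783
  T = -9 − 2·100 + 4·162 + 2·783 = 2005
Option 2 (C − 11, N − 12):
  C = 100 − 11 = 89
  K = 158 − 2·89 = -20
  N = -3 + 3·89 + 3·(-20) (−12 from intervention) = 192
  T = -9 − 2·89 + 4·(-20) + 2·192 = 117
T: 2005 − 117 = 1888

1888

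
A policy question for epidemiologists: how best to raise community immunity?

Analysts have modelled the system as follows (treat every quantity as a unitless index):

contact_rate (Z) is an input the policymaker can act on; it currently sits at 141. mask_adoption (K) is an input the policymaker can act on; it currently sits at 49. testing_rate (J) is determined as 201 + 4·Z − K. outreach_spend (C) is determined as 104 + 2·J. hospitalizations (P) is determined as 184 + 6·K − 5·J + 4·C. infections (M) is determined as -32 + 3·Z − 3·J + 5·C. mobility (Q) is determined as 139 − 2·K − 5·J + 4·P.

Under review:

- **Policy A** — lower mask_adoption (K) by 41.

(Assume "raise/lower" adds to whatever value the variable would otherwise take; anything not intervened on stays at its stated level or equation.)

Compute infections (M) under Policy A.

6210

Policy A (K − 41):
  Z = 141
  K = 49 − 41 = 8
  J = 201 + 4·141 − 8 = 757
  C = 104 + 2·757 = 1618
  M = -32 + 3·141 − 3·757 + 5·1618 = 6210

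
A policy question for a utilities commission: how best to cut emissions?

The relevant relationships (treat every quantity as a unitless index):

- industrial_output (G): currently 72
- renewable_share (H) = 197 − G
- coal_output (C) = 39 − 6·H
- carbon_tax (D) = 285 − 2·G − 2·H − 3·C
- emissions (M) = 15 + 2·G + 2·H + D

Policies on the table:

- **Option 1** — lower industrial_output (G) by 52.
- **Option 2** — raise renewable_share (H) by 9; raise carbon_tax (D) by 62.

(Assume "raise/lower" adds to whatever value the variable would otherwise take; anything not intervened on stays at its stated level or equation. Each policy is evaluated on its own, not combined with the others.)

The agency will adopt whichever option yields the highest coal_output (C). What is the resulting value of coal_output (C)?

Option 1 (G − 52):
  G = 72 − 52 = 20
  H = 197 − 20 = 177
  C = 39 − 6·177 = -1023
Option 2 (H + 9, D + 62):
  G = 72
  H = 197 − 72 (+9 from intervention) = 134
  C = 39 − 6·134 = -765
Comparing — Option 1: C=-1023, Option 2: C=-765. Highest is -765 (Option 2).

-765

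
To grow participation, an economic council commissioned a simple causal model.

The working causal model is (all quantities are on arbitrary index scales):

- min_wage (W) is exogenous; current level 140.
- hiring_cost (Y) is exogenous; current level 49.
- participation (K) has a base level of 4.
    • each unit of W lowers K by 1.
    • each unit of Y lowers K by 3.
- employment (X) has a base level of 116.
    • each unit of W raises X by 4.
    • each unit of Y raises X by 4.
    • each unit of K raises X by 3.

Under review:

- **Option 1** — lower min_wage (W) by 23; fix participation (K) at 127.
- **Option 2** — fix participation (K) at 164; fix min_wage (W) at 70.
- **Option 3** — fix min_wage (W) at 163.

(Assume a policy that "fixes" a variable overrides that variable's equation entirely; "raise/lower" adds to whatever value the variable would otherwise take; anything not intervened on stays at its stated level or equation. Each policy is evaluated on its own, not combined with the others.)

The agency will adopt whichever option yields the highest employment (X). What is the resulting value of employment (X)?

Option 1 (W − 23, K := 127):
  W = 140 − 23 = 117
  Y = 49
  K = 127
  X = 116 + 4·117 + 4·49 + 3·127 = 1161
Option 2 (K := 164, W := 70):
  W = 70
  Y = 49
  K = 164
  X = 116 + 4·70 + 4·49 + 3·164 = 1084
Option 3 (W := 163):
  W = 163
  Y = 49
  K = 4 − 163 − 3·49 = -306
  X = 116 + 4·163 + 4·49 + 3·(-306) = 46
Comparing — Option 1: X=1161, Option 2: X=1084, Option 3: X=46. Highest is 1161 (Option 1).

1161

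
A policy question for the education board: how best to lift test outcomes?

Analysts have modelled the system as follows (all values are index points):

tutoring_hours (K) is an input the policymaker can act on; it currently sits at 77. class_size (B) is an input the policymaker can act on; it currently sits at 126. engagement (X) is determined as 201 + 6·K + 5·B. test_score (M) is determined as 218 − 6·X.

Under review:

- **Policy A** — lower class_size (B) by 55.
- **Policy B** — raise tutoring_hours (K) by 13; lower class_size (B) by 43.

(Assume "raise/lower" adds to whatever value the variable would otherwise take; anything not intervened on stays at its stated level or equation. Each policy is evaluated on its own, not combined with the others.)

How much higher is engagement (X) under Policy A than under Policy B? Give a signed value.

Policy A (B − 55):
  K = 77
  B = 126 − 55 = 71
  X = 201 + 6·77 + 5·71 = 1018
Policy B (K + 13, B − 43):
  K = 77 + 13 = 90
  B = 126 − 43 = 83
  X = 201 + 6·90 + 5·83 = 1156
X: 1018 − 1156 = -138

-138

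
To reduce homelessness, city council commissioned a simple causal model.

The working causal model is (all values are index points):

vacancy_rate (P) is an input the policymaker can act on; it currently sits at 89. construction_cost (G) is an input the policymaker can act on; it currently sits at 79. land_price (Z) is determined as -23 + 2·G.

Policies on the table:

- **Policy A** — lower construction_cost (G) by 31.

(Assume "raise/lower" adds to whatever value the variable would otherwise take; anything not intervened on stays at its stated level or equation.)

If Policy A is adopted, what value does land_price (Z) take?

Policy A (G − 31):
  G = 79 − 31 = 48
  Z = -23 + 2·48 = 73

73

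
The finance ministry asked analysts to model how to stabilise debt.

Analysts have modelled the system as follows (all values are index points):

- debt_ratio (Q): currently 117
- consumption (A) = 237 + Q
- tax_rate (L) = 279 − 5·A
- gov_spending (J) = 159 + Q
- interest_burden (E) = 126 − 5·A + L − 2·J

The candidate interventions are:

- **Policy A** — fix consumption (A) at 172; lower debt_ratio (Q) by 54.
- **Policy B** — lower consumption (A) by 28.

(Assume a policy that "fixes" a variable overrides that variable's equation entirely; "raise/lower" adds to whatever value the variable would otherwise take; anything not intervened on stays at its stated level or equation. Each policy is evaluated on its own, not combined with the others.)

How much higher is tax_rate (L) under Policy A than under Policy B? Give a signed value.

Policy A (A := 172, Q − 54):
  Q = 117 − 54 = 63
  A = 172
  L = 279 − 5·172 = -581
Policy B (A − 28):
  Q = 117
  A = 237 + 117 (−28 from intervention) = 326
  L = 279 − 5·326 = -1351
L: -581 − (-1351) = 770

770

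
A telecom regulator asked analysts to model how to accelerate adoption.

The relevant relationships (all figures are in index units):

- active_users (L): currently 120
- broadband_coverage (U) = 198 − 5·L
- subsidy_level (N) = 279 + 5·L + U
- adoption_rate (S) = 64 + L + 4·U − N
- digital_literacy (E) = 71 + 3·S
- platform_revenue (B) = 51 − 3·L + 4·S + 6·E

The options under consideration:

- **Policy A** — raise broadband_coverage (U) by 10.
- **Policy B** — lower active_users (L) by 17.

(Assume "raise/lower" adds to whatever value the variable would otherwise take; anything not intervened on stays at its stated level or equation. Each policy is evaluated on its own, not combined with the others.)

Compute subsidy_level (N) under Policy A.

487

Policy A (U + 10):
  L = 120
  U = 198 − 5·120 (+10 from intervention) = -392
  N = 279 + 5·120 + (-392) = 487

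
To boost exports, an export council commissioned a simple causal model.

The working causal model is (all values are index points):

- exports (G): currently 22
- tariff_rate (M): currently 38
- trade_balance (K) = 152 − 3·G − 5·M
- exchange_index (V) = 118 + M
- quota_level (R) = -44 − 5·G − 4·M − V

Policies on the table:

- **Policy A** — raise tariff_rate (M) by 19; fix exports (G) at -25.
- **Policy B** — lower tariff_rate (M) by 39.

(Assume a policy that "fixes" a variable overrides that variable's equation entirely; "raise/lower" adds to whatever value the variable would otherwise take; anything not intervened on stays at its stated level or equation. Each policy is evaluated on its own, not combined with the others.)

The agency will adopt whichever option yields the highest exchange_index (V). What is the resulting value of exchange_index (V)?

Policy A (M + 19, G := -25):
  M = 38 + 19 = 57
  V = 118 + 57 = 175
Policy B (M − 39):
  M = 38 − 39 = -1
  V = 118 + (-1) = 117
Comparing — Policy A: V=175, Policy B: V=117. Highest is 175 (Policy A).

175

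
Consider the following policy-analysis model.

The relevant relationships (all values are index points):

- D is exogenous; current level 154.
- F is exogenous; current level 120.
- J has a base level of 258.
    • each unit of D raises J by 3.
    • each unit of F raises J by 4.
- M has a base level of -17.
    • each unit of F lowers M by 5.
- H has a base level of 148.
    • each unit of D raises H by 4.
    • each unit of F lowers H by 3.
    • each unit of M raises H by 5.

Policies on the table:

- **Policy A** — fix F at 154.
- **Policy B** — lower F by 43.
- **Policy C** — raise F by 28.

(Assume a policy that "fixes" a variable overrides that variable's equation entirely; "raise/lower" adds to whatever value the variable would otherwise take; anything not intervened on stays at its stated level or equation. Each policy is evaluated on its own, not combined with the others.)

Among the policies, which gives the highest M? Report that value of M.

Policy A (F := 154):
  F = 154
  M = -17 − 5·154 = -787
Policy B (F − 43):
  F = 120 − 43 = 77
  M = -17 − 5·77 = -402
Policy C (F + 28):
  F = 120 + 28 = 148
  M = -17 − 5·148 = -757
Comparing — Policy A: M=-787, Policy B: M=-402, Policy C: M=-757. Highest is -402 (Policy B).

-402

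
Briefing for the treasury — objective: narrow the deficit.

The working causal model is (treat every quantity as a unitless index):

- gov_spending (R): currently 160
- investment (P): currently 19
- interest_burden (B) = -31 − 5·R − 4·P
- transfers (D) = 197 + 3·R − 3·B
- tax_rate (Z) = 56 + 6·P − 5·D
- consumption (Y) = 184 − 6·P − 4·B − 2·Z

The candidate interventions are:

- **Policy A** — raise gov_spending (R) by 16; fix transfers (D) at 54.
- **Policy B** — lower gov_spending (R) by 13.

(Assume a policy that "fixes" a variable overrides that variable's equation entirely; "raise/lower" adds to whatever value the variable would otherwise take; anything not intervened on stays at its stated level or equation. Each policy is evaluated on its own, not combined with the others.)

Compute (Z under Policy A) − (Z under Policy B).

Policy A (R + 16, D := 54):
  R = 160 + 16 = 176
  P = 19
  B = -31 − 5·176 − 4·19 = -987
  D = 54
  Z = 56 + 6·19 − 5·54 = -100
Policy B (R − 13):
  R = 160 − 13 = 147
  P = 19
  B = -31 − 5·147 − 4·19 = -842
  D = 197 + 3·147 − 3·(-842) = 3164
  Z = 56 + 6·19 − 5·3164 = -15650
Z: -100 − (-15650) = 15550

15550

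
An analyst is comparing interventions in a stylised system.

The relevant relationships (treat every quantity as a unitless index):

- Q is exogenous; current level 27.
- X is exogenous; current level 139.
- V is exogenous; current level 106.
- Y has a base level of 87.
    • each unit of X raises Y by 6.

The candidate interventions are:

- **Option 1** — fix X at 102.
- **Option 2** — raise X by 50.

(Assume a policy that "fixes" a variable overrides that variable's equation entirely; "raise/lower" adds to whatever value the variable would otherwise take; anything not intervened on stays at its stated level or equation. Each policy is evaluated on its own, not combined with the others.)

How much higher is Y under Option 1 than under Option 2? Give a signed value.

-522

Option 1 (X := 102):
  X = 102
  Y = 87 + 6·102 = 699
Option 2 (X + 50):
  X = 139 + 50 = 189
  Y = 87 + 6·189 = 1221
Y: 699 − 1221 = -522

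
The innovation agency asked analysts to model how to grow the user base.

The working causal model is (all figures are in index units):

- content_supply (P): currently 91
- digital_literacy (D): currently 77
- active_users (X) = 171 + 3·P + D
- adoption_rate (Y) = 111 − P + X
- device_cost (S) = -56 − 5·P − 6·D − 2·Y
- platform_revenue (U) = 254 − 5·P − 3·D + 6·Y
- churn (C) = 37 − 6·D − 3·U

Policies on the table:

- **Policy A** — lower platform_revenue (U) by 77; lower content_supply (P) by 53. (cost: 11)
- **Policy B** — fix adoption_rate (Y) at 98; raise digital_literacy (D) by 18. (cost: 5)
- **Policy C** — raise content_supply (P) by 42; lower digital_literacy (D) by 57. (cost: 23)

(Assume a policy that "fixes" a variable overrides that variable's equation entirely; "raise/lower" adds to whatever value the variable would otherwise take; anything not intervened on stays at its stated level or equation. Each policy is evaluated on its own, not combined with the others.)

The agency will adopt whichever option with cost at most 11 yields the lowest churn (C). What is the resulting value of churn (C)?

Policy A (U − 77, P − 53):
  P = 91 − 53 = 38
  D = 77
  X = 171 + 3·38 + 77 = 362
  Y = 111 − 38 + 362 = 435
  U = 254 − 5·38 − 3·77 + 6·435 (−77 from intervention) = 2366
  C = 37 − 6·77 − 3·2366 = -7523
Policy B (Y := 98, D + 18):
  P = 91
  D = 77 + 18 = 95
  X = 171 + 3·91 + 95 = 539
  Y = 98
  U = 254 − 5·91 − 3·95 + 6·98 = 102
  C = 37 − 6·95 − 3·102 = -839
Comparing — Policy A: C=-7523, Policy B: C=-839. Lowest is -7523 (Policy A).

-7523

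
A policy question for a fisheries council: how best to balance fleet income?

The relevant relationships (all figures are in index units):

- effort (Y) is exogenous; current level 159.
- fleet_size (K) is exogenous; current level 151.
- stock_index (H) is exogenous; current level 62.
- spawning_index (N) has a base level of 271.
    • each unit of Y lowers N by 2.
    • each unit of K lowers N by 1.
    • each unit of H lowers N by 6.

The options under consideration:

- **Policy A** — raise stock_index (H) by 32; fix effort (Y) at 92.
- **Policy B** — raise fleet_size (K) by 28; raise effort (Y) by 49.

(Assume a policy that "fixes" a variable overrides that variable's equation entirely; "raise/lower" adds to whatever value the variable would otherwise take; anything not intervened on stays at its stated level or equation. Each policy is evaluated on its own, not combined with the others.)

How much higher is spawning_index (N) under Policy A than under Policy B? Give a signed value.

Policy A (H + 32, Y := 92):
  Y = 92
  K = 151
  H = 62 + 32 = 94
  N = 271 − 2·92 − 151 − 6·94 = -628
Policy B (K + 28, Y + 49):
  Y = 159 + 49 = 208
  K = 151 + 28 = 179
  H = 62
  N = 271 − 2·208 − 179 − 6·62 = -696
N: -628 − (-696) = 68

68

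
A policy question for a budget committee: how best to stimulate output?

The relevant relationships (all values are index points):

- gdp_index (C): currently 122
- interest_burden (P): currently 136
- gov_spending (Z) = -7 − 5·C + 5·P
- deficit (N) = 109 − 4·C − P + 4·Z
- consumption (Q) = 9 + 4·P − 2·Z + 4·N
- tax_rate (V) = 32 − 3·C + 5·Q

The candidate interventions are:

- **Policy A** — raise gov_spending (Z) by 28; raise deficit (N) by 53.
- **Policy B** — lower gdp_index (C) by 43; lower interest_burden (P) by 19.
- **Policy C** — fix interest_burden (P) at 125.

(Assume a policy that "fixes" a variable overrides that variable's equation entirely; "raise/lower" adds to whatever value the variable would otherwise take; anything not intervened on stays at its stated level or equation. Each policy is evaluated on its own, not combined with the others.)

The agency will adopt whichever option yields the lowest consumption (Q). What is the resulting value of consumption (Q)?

Policy A (Z + 28, N + 53):
  C = 122
  P = 136
  Z = -7 − 5·122 + 5·136 (+28 from intervention) = 91
  N = 109 − 4·122 − 136 + 4·91 (+53 from intervention) = -98
  Q = 9 + 4·136 − 2·91 + 4·(-98) = -21
Policy B (C − 43, P − 19):
  C = 122 − 43 = 79
  P = 136 − 19 = 117
  Z = -7 − 5·79 + 5·117 = 183
  N = 109 − 4·79 − 117 + 4·183 = 408
  Q = 9 + 4·117 − 2·183 + 4·408 = 1743
Policy C (P := 125):
  C = 122
  P = 125
  Z = -7 − 5·122 + 5·125 = 8
  N = 109 − 4·122 − 125 + 4·8 = -472
  Q = 9 + 4·125 − 2·8 + 4·(-472) = -1395
Comparing — Policy A: Q=-21, Policy B: Q=1743, Policy C: Q=-1395. Lowest is -1395 (Policy C).

-1395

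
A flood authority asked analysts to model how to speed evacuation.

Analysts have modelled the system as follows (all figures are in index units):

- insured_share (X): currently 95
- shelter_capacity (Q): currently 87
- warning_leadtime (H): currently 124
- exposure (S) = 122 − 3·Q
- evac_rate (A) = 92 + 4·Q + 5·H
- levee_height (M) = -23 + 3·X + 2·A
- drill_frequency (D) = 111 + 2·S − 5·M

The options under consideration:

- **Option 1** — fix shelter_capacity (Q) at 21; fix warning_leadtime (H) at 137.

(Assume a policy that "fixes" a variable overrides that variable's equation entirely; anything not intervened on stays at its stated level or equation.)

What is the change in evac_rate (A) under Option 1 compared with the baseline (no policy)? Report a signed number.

-199

Baseline:
  Q = 87
  H = 124
  A = 92 + 4·87 + 5·124 = 1060
Option 1 (Q := 21, H := 137):
  Q = 21
  H = 137
  A = 92 + 4·21 + 5·137 = 861
Change in A: 861 − 1060 = -199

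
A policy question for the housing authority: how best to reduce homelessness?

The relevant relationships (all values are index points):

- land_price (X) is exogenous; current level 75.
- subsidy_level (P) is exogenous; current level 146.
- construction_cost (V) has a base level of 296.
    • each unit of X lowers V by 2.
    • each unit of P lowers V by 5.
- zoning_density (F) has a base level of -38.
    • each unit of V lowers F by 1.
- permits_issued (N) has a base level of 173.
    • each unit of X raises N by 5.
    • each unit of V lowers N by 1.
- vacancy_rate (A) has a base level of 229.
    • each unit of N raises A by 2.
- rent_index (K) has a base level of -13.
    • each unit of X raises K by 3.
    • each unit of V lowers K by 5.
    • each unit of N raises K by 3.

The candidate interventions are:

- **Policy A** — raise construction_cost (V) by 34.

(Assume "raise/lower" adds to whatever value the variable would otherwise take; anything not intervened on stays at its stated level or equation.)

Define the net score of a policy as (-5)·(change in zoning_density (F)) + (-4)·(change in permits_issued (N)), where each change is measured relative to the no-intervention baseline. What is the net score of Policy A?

Baseline:
  X = 75
  P = 146
  V = 296 − 2·75 − 5·146 = -584
  F = -38 − (-584) = 546
  N = 173 + 5·75 − (-584) = 1132
Policy A (V + 34):
  X = 75
  P = 146
  V = 296 − 2·75 − 5·146 (+34 from intervention) = -550
  F = -38 − (-550) = 512
  N = 173 + 5·75 − (-550) = 1098
ΔF = 512 − 546 = -34; ΔN = 1098 − 1132 = -34
Score = (-5)·(-34) + (-4)·(-34) = 306

306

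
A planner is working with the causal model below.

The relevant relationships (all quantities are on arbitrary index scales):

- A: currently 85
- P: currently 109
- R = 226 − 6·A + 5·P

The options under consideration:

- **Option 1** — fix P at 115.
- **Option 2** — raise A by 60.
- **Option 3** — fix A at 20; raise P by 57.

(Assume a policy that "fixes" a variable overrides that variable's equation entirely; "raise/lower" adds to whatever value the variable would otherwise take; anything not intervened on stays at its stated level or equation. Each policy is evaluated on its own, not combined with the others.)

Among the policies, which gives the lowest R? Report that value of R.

Option 1 (P := 115):
  A = 85
  P = 115
  R = 226 − 6·85 + 5·115 = 291
Option 2 (A + 60):
  A = 85 + 60 = 145
  P = 109
  R = 226 − 6·145 + 5·109 = -99
Option 3 (A := 20, P + 57):
  A = 20
  P = 109 + 57 = 166
  R = 226 − 6·20 + 5·166 = 936
Comparing — Option 1: R=291, Option 2: R=-99, Option 3: R=936. Lowest is -99 (Option 2).

-99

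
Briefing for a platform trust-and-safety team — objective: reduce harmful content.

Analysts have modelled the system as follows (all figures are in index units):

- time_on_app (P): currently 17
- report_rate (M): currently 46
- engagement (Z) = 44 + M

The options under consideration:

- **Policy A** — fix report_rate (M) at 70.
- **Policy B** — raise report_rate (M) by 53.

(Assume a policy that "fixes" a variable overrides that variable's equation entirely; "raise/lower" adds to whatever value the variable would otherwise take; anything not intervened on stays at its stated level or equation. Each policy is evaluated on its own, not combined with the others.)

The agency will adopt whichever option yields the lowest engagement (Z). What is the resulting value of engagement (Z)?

Policy A (M := 70):
  M = 70
  Z = 44 + 70 = 114
Policy B (M + 53):
  M = 46 + 53 = 99
  Z = 44 + 99 = 143
Comparing — Policy A: Z=114, Policy B: Z=143. Lowest is 114 (Policy A).

114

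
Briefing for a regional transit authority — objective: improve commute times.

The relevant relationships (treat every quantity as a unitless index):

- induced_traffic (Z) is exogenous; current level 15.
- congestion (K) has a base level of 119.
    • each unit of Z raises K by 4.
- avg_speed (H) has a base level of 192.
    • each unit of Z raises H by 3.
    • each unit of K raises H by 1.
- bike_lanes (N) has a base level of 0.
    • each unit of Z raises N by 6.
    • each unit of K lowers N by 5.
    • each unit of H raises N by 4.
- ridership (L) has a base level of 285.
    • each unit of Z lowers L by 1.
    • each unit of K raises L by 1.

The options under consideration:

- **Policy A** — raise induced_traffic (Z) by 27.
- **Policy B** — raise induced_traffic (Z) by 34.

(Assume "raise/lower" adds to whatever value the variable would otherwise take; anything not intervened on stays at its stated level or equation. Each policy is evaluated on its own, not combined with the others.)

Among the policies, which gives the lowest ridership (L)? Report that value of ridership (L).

530

Policy A (Z + 27):
  Z = 15 + 27 = 42
  K = 119 + 4·42 = 287
  L = 285 − 42 + 287 = 530
Policy B (Z + 34):
  Z = 15 + 34 = 49
  K = 119 + 4·49 = 315
  L = 285 − 49 + 315 = 551
Comparing — Policy A: L=530, Policy B: L=551. Lowest is 530 (Policy A).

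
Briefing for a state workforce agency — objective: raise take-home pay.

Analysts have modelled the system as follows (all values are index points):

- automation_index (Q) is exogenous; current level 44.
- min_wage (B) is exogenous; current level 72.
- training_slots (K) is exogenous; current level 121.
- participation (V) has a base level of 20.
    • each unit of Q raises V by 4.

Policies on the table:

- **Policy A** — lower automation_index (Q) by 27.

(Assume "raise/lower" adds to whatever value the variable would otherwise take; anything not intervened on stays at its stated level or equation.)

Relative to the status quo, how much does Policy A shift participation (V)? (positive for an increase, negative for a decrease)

Baseline:
  Q = 44
  V = 20 + 4·44 = 196
Policy A (Q − 27):
  Q = 44 − 27 = 17
  V = 20 + 4·17 = 88
Change in V: 88 − 196 = -108

-108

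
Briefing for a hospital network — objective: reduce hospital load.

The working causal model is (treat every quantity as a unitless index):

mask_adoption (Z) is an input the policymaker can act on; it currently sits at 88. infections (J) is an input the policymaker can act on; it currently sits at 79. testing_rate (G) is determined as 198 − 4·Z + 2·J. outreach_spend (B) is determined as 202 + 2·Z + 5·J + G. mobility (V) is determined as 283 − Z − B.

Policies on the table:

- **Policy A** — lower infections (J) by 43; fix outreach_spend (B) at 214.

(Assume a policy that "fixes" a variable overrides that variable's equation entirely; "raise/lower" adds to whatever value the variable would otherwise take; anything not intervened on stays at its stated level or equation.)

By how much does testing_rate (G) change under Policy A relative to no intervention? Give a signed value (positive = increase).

-86

Baseline:
  Z = 88
  J = 79
  G = 198 − 4·88 + 2·79 = 4
Policy A (J − 43, B := 214):
  Z = 88
  J = 79 − 43 = 36
  G = 198 − 4·88 + 2·36 = -82
Change in G: -82 − 4 = -86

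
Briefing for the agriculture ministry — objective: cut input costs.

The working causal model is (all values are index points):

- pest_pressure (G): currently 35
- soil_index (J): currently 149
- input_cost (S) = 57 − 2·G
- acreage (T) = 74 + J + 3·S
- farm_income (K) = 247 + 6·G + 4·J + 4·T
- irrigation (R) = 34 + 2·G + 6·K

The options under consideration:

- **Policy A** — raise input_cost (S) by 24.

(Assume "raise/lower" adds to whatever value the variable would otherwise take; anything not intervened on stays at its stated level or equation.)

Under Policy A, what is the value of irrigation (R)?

12566

Policy A (S + 24):
  G = 35
  J = 149
  S = 57 − 2·35 (+24 from intervention) = 11
  T = 74 + 149 + 3·11 = 256
  K = 247 + 6·35 + 4·149 + 4·256 = 2077
  R = 34 + 2·35 + 6·2077 = 12566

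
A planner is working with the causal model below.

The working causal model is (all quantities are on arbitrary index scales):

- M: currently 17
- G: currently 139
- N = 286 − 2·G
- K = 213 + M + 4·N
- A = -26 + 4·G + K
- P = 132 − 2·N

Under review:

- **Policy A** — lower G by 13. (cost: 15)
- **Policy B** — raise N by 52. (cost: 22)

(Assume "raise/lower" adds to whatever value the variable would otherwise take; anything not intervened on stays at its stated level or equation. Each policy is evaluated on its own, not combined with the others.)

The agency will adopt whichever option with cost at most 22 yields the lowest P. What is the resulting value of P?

12

Policy A (G − 13):
  G = 139 − 13 = 126
  N = 286 − 2·126 = 34
  P = 132 − 2·34 = 64
Policy B (N + 52):
  G = 139
  N = 286 − 2·139 (+52 from intervention) = 60
  P = 132 − 2·60 = 12
Comparing — Policy A: P=64, Policy B: P=12. Lowest is 12 (Policy B).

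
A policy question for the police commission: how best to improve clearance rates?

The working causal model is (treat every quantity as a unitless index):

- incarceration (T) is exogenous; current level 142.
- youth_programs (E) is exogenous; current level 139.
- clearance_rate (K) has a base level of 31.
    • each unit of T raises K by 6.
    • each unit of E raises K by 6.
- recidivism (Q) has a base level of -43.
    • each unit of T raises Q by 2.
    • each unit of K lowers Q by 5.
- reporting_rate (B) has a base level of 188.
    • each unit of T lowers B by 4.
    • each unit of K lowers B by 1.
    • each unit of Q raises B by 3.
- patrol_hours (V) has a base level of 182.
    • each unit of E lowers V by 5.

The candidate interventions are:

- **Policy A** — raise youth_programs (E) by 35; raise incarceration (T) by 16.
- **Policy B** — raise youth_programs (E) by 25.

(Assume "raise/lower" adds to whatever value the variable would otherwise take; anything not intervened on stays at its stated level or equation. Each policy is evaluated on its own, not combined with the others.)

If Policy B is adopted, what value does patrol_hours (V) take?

Policy B (E + 25):
  E = 139 + 25 = 164
  V = 182 − 5·164 = -638

-638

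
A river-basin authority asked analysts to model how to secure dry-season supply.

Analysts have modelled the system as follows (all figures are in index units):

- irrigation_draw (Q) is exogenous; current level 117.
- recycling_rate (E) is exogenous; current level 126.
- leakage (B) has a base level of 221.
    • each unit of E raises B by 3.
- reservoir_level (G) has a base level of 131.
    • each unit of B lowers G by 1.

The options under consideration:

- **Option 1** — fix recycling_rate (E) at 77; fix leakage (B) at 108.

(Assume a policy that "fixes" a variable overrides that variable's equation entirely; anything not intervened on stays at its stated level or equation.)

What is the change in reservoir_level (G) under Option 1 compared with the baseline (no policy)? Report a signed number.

491

Baseline:
  E = 126
  B = 221 + 3·126 = 599
  G = 131 − 599 = -468
Option 1 (E := 77, B := 108):
  E = 77
  B = 108
  G = 131 − 108 = 23
Change in G: 23 − (-468) = 491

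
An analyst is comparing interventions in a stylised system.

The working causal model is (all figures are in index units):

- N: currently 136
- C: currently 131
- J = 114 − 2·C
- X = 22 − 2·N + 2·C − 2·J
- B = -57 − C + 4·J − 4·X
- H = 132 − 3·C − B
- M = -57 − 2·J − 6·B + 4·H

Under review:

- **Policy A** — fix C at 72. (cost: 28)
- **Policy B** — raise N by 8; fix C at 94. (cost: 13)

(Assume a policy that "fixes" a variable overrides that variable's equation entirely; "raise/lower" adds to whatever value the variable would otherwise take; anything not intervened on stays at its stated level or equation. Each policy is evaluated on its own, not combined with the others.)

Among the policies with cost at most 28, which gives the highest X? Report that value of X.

Policy A (C := 72):
  N = 136
  C = 72
  J = 114 − 2·72 = -30
  X = 22 − 2·136 + 2·72 − 2·(-30) = -46
Policy B (N + 8, C := 94):
  N = 136 + 8 = 144
  C = 94
  J = 114 − 2·94 = -74
  X = 22 − 2·144 + 2·94 − 2·(-74) = 70
Comparing — Policy A: X=-46, Policy B: X=70. Highest is 70 (Policy B).

70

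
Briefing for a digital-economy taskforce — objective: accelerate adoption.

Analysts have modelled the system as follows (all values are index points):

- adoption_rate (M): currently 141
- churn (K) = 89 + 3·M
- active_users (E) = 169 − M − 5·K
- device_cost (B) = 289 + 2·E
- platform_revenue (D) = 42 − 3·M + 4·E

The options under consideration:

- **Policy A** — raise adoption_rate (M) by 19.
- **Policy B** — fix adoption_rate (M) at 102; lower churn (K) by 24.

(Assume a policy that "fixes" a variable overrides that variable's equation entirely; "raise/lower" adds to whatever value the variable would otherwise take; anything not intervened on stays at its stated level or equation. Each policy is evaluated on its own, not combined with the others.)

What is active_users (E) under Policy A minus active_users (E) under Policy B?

Policy A (M + 19):
  M = 141 + 19 = 160
  K = 89 + 3·160 = 569
  E = 169 − 160 − 5·569 = -2836
Policy B (M := 102, K − 24):
  M = 102
  K = 89 + 3·102 (−24 from intervention) = 371
  E = 169 − 102 − 5·371 = -1788
E: -2836 − (-1788) = -1048

-1048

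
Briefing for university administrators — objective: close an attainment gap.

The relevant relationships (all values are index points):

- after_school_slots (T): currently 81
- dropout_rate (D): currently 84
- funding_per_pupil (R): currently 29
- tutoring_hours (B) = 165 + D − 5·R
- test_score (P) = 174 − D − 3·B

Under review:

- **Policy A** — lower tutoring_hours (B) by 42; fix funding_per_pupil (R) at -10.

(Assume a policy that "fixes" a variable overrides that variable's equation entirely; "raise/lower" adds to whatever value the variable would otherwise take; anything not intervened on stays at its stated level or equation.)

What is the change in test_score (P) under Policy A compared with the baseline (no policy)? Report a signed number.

-459

Baseline:
  D = 84
  R = 29
  B = 165 + 84 − 5·29 = 104
  P = 174 − 84 − 3·104 = -222
Policy A (B − 42, R := -10):
  D = 84
  R = -10
  B = 165 + 84 − 5·(-10) (−42 from intervention) = 257
  P = 174 − 84 − 3·257 = -681
Change in P: -681 − (-222) = -459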